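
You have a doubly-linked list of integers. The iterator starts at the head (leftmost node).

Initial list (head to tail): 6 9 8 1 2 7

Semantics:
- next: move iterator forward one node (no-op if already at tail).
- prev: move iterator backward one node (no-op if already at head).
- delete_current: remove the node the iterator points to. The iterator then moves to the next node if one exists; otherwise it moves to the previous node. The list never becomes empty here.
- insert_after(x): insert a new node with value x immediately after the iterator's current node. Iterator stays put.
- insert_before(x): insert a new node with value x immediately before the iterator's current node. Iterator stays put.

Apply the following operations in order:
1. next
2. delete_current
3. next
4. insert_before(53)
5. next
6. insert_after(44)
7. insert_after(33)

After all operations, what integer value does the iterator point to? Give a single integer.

Answer: 2

Derivation:
After 1 (next): list=[6, 9, 8, 1, 2, 7] cursor@9
After 2 (delete_current): list=[6, 8, 1, 2, 7] cursor@8
After 3 (next): list=[6, 8, 1, 2, 7] cursor@1
After 4 (insert_before(53)): list=[6, 8, 53, 1, 2, 7] cursor@1
After 5 (next): list=[6, 8, 53, 1, 2, 7] cursor@2
After 6 (insert_after(44)): list=[6, 8, 53, 1, 2, 44, 7] cursor@2
After 7 (insert_after(33)): list=[6, 8, 53, 1, 2, 33, 44, 7] cursor@2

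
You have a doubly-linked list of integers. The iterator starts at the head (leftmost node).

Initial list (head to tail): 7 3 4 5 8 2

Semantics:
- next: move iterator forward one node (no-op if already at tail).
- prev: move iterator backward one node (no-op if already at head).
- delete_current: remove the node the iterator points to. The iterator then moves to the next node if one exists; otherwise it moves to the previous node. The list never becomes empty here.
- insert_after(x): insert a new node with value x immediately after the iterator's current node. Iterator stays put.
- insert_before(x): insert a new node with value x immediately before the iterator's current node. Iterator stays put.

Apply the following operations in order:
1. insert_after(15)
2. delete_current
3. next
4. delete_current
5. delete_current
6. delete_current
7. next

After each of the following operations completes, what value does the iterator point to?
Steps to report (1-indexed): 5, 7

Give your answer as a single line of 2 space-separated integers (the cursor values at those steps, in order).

After 1 (insert_after(15)): list=[7, 15, 3, 4, 5, 8, 2] cursor@7
After 2 (delete_current): list=[15, 3, 4, 5, 8, 2] cursor@15
After 3 (next): list=[15, 3, 4, 5, 8, 2] cursor@3
After 4 (delete_current): list=[15, 4, 5, 8, 2] cursor@4
After 5 (delete_current): list=[15, 5, 8, 2] cursor@5
After 6 (delete_current): list=[15, 8, 2] cursor@8
After 7 (next): list=[15, 8, 2] cursor@2

Answer: 5 2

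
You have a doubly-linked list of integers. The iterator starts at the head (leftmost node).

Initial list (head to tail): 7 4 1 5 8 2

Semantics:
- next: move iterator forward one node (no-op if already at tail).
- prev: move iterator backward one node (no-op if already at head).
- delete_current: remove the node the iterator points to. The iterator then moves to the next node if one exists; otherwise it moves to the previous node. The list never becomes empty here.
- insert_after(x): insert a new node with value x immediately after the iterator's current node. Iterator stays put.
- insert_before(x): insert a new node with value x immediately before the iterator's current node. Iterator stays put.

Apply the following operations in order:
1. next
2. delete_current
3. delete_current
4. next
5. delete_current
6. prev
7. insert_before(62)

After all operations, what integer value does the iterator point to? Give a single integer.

After 1 (next): list=[7, 4, 1, 5, 8, 2] cursor@4
After 2 (delete_current): list=[7, 1, 5, 8, 2] cursor@1
After 3 (delete_current): list=[7, 5, 8, 2] cursor@5
After 4 (next): list=[7, 5, 8, 2] cursor@8
After 5 (delete_current): list=[7, 5, 2] cursor@2
After 6 (prev): list=[7, 5, 2] cursor@5
After 7 (insert_before(62)): list=[7, 62, 5, 2] cursor@5

Answer: 5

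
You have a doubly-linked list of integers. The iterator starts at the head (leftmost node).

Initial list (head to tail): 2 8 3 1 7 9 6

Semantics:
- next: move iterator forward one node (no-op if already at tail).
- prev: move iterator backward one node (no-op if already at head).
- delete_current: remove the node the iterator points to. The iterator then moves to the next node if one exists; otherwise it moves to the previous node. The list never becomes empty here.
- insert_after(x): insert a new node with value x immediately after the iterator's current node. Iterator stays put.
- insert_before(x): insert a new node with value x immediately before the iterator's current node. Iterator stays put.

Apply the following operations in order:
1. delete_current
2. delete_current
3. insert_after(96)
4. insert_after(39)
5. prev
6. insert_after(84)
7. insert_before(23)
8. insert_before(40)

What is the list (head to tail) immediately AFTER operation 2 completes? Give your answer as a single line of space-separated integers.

Answer: 3 1 7 9 6

Derivation:
After 1 (delete_current): list=[8, 3, 1, 7, 9, 6] cursor@8
After 2 (delete_current): list=[3, 1, 7, 9, 6] cursor@3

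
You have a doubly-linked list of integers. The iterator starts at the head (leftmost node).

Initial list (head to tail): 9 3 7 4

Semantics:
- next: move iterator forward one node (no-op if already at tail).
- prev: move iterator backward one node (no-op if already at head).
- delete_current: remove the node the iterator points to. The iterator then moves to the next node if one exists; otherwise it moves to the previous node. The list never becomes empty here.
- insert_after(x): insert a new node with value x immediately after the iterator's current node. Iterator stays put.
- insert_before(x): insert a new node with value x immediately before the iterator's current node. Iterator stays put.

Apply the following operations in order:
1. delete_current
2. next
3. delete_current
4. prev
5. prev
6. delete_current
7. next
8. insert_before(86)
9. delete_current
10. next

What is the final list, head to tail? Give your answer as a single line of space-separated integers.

Answer: 86

Derivation:
After 1 (delete_current): list=[3, 7, 4] cursor@3
After 2 (next): list=[3, 7, 4] cursor@7
After 3 (delete_current): list=[3, 4] cursor@4
After 4 (prev): list=[3, 4] cursor@3
After 5 (prev): list=[3, 4] cursor@3
After 6 (delete_current): list=[4] cursor@4
After 7 (next): list=[4] cursor@4
After 8 (insert_before(86)): list=[86, 4] cursor@4
After 9 (delete_current): list=[86] cursor@86
After 10 (next): list=[86] cursor@86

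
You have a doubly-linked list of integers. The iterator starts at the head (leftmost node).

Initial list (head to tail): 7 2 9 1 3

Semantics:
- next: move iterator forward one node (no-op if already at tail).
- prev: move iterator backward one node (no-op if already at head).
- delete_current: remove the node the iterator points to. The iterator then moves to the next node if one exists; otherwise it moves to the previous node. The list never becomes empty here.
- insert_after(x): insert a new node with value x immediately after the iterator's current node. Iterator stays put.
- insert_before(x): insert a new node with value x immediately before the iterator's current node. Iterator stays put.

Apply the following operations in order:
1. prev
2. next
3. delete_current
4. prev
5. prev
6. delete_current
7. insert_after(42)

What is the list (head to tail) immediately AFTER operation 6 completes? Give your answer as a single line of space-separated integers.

Answer: 9 1 3

Derivation:
After 1 (prev): list=[7, 2, 9, 1, 3] cursor@7
After 2 (next): list=[7, 2, 9, 1, 3] cursor@2
After 3 (delete_current): list=[7, 9, 1, 3] cursor@9
After 4 (prev): list=[7, 9, 1, 3] cursor@7
After 5 (prev): list=[7, 9, 1, 3] cursor@7
After 6 (delete_current): list=[9, 1, 3] cursor@9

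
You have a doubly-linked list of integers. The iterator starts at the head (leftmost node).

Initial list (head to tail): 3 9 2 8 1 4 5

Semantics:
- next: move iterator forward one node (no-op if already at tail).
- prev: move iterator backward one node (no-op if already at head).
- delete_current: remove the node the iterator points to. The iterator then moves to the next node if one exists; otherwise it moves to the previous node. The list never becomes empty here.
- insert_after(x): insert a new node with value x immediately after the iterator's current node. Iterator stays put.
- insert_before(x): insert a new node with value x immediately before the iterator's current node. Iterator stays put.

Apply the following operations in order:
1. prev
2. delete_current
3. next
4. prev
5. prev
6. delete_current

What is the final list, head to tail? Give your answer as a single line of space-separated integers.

Answer: 2 8 1 4 5

Derivation:
After 1 (prev): list=[3, 9, 2, 8, 1, 4, 5] cursor@3
After 2 (delete_current): list=[9, 2, 8, 1, 4, 5] cursor@9
After 3 (next): list=[9, 2, 8, 1, 4, 5] cursor@2
After 4 (prev): list=[9, 2, 8, 1, 4, 5] cursor@9
After 5 (prev): list=[9, 2, 8, 1, 4, 5] cursor@9
After 6 (delete_current): list=[2, 8, 1, 4, 5] cursor@2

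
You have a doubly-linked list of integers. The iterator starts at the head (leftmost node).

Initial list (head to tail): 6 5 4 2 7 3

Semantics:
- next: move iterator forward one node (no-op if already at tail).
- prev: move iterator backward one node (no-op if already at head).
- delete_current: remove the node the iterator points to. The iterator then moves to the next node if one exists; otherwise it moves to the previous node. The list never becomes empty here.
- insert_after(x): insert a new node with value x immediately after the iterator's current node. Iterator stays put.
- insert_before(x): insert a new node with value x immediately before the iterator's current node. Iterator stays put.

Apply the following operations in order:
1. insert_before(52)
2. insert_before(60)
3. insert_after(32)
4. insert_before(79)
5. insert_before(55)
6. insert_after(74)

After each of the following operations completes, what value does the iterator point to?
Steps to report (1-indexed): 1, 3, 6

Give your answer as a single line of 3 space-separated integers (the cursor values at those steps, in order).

Answer: 6 6 6

Derivation:
After 1 (insert_before(52)): list=[52, 6, 5, 4, 2, 7, 3] cursor@6
After 2 (insert_before(60)): list=[52, 60, 6, 5, 4, 2, 7, 3] cursor@6
After 3 (insert_after(32)): list=[52, 60, 6, 32, 5, 4, 2, 7, 3] cursor@6
After 4 (insert_before(79)): list=[52, 60, 79, 6, 32, 5, 4, 2, 7, 3] cursor@6
After 5 (insert_before(55)): list=[52, 60, 79, 55, 6, 32, 5, 4, 2, 7, 3] cursor@6
After 6 (insert_after(74)): list=[52, 60, 79, 55, 6, 74, 32, 5, 4, 2, 7, 3] cursor@6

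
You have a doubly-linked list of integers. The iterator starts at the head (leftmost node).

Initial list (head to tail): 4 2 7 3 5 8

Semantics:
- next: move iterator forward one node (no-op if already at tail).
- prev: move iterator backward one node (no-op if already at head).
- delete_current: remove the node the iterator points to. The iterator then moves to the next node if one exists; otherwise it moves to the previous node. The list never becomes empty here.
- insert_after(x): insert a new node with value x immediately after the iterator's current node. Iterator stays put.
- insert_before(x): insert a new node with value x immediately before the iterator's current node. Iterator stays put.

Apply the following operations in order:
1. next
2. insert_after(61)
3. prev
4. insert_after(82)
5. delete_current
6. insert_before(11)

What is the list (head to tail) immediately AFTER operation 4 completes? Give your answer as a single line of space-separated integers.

Answer: 4 82 2 61 7 3 5 8

Derivation:
After 1 (next): list=[4, 2, 7, 3, 5, 8] cursor@2
After 2 (insert_after(61)): list=[4, 2, 61, 7, 3, 5, 8] cursor@2
After 3 (prev): list=[4, 2, 61, 7, 3, 5, 8] cursor@4
After 4 (insert_after(82)): list=[4, 82, 2, 61, 7, 3, 5, 8] cursor@4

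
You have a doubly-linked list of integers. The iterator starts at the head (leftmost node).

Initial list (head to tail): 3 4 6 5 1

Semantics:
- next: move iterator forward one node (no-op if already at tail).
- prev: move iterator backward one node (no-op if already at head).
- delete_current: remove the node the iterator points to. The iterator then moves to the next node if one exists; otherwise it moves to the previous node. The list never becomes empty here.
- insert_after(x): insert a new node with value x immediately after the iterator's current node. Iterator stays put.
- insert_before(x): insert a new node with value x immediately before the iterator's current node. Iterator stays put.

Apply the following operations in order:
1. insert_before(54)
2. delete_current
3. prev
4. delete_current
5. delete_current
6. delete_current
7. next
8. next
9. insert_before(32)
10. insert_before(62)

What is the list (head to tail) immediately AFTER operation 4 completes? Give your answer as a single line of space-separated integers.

After 1 (insert_before(54)): list=[54, 3, 4, 6, 5, 1] cursor@3
After 2 (delete_current): list=[54, 4, 6, 5, 1] cursor@4
After 3 (prev): list=[54, 4, 6, 5, 1] cursor@54
After 4 (delete_current): list=[4, 6, 5, 1] cursor@4

Answer: 4 6 5 1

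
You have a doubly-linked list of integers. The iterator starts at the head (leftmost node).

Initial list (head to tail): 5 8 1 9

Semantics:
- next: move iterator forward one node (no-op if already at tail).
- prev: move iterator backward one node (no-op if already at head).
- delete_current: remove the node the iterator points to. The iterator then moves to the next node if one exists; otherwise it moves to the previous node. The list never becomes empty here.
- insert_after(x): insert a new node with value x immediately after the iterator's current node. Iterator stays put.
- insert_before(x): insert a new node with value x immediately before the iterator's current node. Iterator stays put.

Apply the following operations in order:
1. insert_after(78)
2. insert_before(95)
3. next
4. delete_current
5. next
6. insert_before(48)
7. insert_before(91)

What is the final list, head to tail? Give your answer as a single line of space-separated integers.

Answer: 95 5 8 48 91 1 9

Derivation:
After 1 (insert_after(78)): list=[5, 78, 8, 1, 9] cursor@5
After 2 (insert_before(95)): list=[95, 5, 78, 8, 1, 9] cursor@5
After 3 (next): list=[95, 5, 78, 8, 1, 9] cursor@78
After 4 (delete_current): list=[95, 5, 8, 1, 9] cursor@8
After 5 (next): list=[95, 5, 8, 1, 9] cursor@1
After 6 (insert_before(48)): list=[95, 5, 8, 48, 1, 9] cursor@1
After 7 (insert_before(91)): list=[95, 5, 8, 48, 91, 1, 9] cursor@1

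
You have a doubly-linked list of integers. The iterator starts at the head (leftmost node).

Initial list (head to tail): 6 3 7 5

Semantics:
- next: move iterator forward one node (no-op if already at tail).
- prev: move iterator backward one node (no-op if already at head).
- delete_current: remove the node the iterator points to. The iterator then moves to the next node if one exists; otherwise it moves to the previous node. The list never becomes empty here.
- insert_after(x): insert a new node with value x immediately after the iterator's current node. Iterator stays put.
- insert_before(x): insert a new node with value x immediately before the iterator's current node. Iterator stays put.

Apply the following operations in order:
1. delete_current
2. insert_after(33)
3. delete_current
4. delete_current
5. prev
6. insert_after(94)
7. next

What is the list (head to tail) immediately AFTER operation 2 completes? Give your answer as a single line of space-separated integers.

After 1 (delete_current): list=[3, 7, 5] cursor@3
After 2 (insert_after(33)): list=[3, 33, 7, 5] cursor@3

Answer: 3 33 7 5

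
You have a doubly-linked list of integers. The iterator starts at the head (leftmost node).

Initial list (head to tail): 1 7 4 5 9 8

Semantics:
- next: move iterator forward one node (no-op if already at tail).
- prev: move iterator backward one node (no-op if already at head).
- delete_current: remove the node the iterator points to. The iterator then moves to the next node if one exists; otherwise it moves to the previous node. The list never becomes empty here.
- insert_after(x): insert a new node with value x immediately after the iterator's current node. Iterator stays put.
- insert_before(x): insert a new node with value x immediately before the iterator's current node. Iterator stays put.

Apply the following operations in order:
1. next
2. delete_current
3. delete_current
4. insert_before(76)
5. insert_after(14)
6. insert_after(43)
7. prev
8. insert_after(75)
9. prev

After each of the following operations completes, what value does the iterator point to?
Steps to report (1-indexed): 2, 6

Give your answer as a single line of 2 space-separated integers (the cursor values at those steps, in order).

Answer: 4 5

Derivation:
After 1 (next): list=[1, 7, 4, 5, 9, 8] cursor@7
After 2 (delete_current): list=[1, 4, 5, 9, 8] cursor@4
After 3 (delete_current): list=[1, 5, 9, 8] cursor@5
After 4 (insert_before(76)): list=[1, 76, 5, 9, 8] cursor@5
After 5 (insert_after(14)): list=[1, 76, 5, 14, 9, 8] cursor@5
After 6 (insert_after(43)): list=[1, 76, 5, 43, 14, 9, 8] cursor@5
After 7 (prev): list=[1, 76, 5, 43, 14, 9, 8] cursor@76
After 8 (insert_after(75)): list=[1, 76, 75, 5, 43, 14, 9, 8] cursor@76
After 9 (prev): list=[1, 76, 75, 5, 43, 14, 9, 8] cursor@1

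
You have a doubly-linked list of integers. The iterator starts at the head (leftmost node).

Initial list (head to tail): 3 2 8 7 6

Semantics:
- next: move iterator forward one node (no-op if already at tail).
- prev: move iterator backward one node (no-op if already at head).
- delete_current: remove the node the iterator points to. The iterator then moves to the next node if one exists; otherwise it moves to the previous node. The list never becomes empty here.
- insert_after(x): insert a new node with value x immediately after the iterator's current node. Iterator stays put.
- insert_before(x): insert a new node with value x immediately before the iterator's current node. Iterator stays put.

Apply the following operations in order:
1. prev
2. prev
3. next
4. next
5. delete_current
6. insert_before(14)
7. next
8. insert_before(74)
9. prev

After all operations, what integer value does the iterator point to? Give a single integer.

After 1 (prev): list=[3, 2, 8, 7, 6] cursor@3
After 2 (prev): list=[3, 2, 8, 7, 6] cursor@3
After 3 (next): list=[3, 2, 8, 7, 6] cursor@2
After 4 (next): list=[3, 2, 8, 7, 6] cursor@8
After 5 (delete_current): list=[3, 2, 7, 6] cursor@7
After 6 (insert_before(14)): list=[3, 2, 14, 7, 6] cursor@7
After 7 (next): list=[3, 2, 14, 7, 6] cursor@6
After 8 (insert_before(74)): list=[3, 2, 14, 7, 74, 6] cursor@6
After 9 (prev): list=[3, 2, 14, 7, 74, 6] cursor@74

Answer: 74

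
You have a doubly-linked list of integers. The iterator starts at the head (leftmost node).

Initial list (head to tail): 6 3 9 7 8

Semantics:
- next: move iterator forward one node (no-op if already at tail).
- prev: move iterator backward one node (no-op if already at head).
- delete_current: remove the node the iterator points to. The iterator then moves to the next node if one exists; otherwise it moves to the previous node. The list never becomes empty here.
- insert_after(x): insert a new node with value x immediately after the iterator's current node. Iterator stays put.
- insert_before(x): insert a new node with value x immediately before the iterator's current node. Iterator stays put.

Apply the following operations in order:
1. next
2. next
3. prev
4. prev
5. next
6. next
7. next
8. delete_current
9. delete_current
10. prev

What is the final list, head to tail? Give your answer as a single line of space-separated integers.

After 1 (next): list=[6, 3, 9, 7, 8] cursor@3
After 2 (next): list=[6, 3, 9, 7, 8] cursor@9
After 3 (prev): list=[6, 3, 9, 7, 8] cursor@3
After 4 (prev): list=[6, 3, 9, 7, 8] cursor@6
After 5 (next): list=[6, 3, 9, 7, 8] cursor@3
After 6 (next): list=[6, 3, 9, 7, 8] cursor@9
After 7 (next): list=[6, 3, 9, 7, 8] cursor@7
After 8 (delete_current): list=[6, 3, 9, 8] cursor@8
After 9 (delete_current): list=[6, 3, 9] cursor@9
After 10 (prev): list=[6, 3, 9] cursor@3

Answer: 6 3 9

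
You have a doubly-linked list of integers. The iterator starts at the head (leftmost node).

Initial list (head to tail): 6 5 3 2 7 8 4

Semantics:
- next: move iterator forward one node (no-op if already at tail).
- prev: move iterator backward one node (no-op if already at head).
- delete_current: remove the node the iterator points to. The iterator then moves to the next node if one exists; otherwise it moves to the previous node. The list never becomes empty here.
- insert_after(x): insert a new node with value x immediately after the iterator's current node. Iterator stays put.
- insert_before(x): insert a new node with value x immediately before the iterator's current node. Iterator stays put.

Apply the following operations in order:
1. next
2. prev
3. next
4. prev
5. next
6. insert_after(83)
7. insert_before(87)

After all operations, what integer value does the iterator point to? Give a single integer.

Answer: 5

Derivation:
After 1 (next): list=[6, 5, 3, 2, 7, 8, 4] cursor@5
After 2 (prev): list=[6, 5, 3, 2, 7, 8, 4] cursor@6
After 3 (next): list=[6, 5, 3, 2, 7, 8, 4] cursor@5
After 4 (prev): list=[6, 5, 3, 2, 7, 8, 4] cursor@6
After 5 (next): list=[6, 5, 3, 2, 7, 8, 4] cursor@5
After 6 (insert_after(83)): list=[6, 5, 83, 3, 2, 7, 8, 4] cursor@5
After 7 (insert_before(87)): list=[6, 87, 5, 83, 3, 2, 7, 8, 4] cursor@5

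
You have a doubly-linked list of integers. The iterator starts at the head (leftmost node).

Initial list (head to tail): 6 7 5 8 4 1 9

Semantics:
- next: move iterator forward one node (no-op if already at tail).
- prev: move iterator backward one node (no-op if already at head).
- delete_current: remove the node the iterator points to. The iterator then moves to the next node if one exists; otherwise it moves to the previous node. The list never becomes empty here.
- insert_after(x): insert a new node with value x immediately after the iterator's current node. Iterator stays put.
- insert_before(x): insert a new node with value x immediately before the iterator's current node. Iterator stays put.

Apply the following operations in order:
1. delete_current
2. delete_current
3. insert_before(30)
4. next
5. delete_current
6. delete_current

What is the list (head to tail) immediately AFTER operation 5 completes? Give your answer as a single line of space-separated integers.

Answer: 30 5 4 1 9

Derivation:
After 1 (delete_current): list=[7, 5, 8, 4, 1, 9] cursor@7
After 2 (delete_current): list=[5, 8, 4, 1, 9] cursor@5
After 3 (insert_before(30)): list=[30, 5, 8, 4, 1, 9] cursor@5
After 4 (next): list=[30, 5, 8, 4, 1, 9] cursor@8
After 5 (delete_current): list=[30, 5, 4, 1, 9] cursor@4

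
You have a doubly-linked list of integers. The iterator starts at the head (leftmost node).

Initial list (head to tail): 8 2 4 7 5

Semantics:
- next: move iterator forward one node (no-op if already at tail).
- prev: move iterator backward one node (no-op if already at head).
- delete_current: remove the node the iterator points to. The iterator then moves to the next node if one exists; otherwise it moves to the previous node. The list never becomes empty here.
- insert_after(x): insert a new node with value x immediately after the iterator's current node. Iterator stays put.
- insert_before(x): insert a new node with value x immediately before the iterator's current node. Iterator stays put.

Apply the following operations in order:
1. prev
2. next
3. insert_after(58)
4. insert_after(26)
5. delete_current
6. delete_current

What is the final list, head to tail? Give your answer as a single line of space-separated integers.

After 1 (prev): list=[8, 2, 4, 7, 5] cursor@8
After 2 (next): list=[8, 2, 4, 7, 5] cursor@2
After 3 (insert_after(58)): list=[8, 2, 58, 4, 7, 5] cursor@2
After 4 (insert_after(26)): list=[8, 2, 26, 58, 4, 7, 5] cursor@2
After 5 (delete_current): list=[8, 26, 58, 4, 7, 5] cursor@26
After 6 (delete_current): list=[8, 58, 4, 7, 5] cursor@58

Answer: 8 58 4 7 5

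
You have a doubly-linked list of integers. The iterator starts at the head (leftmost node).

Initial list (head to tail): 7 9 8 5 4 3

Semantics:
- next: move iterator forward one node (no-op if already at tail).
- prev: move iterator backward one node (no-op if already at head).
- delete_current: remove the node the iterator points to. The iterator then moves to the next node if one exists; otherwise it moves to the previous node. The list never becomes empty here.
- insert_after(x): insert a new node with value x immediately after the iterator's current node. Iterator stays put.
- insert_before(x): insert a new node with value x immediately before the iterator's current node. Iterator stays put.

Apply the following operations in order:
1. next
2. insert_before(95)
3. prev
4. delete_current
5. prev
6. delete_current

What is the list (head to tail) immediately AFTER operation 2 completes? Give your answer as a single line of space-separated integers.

After 1 (next): list=[7, 9, 8, 5, 4, 3] cursor@9
After 2 (insert_before(95)): list=[7, 95, 9, 8, 5, 4, 3] cursor@9

Answer: 7 95 9 8 5 4 3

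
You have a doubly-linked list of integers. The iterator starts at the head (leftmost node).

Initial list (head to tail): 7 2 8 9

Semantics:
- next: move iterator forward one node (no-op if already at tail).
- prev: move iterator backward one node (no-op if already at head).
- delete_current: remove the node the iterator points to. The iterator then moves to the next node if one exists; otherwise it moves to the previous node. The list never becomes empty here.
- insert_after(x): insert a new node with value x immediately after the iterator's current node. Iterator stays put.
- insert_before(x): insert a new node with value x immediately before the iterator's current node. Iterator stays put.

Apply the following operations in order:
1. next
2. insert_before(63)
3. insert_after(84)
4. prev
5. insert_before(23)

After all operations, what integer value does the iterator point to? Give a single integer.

Answer: 63

Derivation:
After 1 (next): list=[7, 2, 8, 9] cursor@2
After 2 (insert_before(63)): list=[7, 63, 2, 8, 9] cursor@2
After 3 (insert_after(84)): list=[7, 63, 2, 84, 8, 9] cursor@2
After 4 (prev): list=[7, 63, 2, 84, 8, 9] cursor@63
After 5 (insert_before(23)): list=[7, 23, 63, 2, 84, 8, 9] cursor@63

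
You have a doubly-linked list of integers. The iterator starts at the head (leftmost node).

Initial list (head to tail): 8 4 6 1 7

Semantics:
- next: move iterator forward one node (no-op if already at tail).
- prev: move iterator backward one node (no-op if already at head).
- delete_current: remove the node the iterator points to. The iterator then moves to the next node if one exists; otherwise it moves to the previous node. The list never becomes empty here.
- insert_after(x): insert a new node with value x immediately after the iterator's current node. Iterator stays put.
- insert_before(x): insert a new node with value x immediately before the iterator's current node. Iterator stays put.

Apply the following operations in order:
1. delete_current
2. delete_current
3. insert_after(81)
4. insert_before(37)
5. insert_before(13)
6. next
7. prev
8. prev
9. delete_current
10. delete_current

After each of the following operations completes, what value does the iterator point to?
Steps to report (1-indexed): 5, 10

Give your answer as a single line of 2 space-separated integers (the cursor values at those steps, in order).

After 1 (delete_current): list=[4, 6, 1, 7] cursor@4
After 2 (delete_current): list=[6, 1, 7] cursor@6
After 3 (insert_after(81)): list=[6, 81, 1, 7] cursor@6
After 4 (insert_before(37)): list=[37, 6, 81, 1, 7] cursor@6
After 5 (insert_before(13)): list=[37, 13, 6, 81, 1, 7] cursor@6
After 6 (next): list=[37, 13, 6, 81, 1, 7] cursor@81
After 7 (prev): list=[37, 13, 6, 81, 1, 7] cursor@6
After 8 (prev): list=[37, 13, 6, 81, 1, 7] cursor@13
After 9 (delete_current): list=[37, 6, 81, 1, 7] cursor@6
After 10 (delete_current): list=[37, 81, 1, 7] cursor@81

Answer: 6 81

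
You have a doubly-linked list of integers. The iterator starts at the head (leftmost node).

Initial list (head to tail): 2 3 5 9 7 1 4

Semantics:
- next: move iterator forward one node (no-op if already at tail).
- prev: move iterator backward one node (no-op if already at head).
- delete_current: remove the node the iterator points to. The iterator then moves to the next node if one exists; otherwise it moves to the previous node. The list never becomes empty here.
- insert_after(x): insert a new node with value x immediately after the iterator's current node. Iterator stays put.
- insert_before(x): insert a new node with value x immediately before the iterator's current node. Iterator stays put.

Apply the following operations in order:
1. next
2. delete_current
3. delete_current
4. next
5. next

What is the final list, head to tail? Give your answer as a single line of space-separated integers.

Answer: 2 9 7 1 4

Derivation:
After 1 (next): list=[2, 3, 5, 9, 7, 1, 4] cursor@3
After 2 (delete_current): list=[2, 5, 9, 7, 1, 4] cursor@5
After 3 (delete_current): list=[2, 9, 7, 1, 4] cursor@9
After 4 (next): list=[2, 9, 7, 1, 4] cursor@7
After 5 (next): list=[2, 9, 7, 1, 4] cursor@1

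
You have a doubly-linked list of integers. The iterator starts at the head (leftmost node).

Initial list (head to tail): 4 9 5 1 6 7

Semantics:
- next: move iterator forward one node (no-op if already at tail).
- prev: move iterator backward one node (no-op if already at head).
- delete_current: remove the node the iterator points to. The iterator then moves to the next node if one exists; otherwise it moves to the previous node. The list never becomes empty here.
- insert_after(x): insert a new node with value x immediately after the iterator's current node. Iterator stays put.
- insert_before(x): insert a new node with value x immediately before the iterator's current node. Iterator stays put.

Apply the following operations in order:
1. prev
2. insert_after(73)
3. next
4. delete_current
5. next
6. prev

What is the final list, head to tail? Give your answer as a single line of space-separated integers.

Answer: 4 9 5 1 6 7

Derivation:
After 1 (prev): list=[4, 9, 5, 1, 6, 7] cursor@4
After 2 (insert_after(73)): list=[4, 73, 9, 5, 1, 6, 7] cursor@4
After 3 (next): list=[4, 73, 9, 5, 1, 6, 7] cursor@73
After 4 (delete_current): list=[4, 9, 5, 1, 6, 7] cursor@9
After 5 (next): list=[4, 9, 5, 1, 6, 7] cursor@5
After 6 (prev): list=[4, 9, 5, 1, 6, 7] cursor@9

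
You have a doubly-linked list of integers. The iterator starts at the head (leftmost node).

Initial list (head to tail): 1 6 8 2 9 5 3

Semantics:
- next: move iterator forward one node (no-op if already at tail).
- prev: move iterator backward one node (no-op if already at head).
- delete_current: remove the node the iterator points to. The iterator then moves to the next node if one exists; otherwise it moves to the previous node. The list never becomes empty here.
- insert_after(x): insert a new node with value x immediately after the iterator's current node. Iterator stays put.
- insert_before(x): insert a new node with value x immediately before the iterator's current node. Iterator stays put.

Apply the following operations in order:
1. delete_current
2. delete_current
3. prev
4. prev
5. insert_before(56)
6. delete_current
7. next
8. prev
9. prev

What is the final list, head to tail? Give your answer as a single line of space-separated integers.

After 1 (delete_current): list=[6, 8, 2, 9, 5, 3] cursor@6
After 2 (delete_current): list=[8, 2, 9, 5, 3] cursor@8
After 3 (prev): list=[8, 2, 9, 5, 3] cursor@8
After 4 (prev): list=[8, 2, 9, 5, 3] cursor@8
After 5 (insert_before(56)): list=[56, 8, 2, 9, 5, 3] cursor@8
After 6 (delete_current): list=[56, 2, 9, 5, 3] cursor@2
After 7 (next): list=[56, 2, 9, 5, 3] cursor@9
After 8 (prev): list=[56, 2, 9, 5, 3] cursor@2
After 9 (prev): list=[56, 2, 9, 5, 3] cursor@56

Answer: 56 2 9 5 3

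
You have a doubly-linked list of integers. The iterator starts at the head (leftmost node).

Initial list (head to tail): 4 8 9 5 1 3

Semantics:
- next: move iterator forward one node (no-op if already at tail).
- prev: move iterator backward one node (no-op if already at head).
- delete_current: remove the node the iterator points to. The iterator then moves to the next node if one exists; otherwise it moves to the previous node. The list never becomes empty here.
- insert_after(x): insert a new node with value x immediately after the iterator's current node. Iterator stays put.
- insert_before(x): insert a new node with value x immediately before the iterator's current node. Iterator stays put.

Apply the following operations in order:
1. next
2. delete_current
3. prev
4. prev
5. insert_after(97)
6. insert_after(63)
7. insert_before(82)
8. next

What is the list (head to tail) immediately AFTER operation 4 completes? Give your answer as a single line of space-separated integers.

Answer: 4 9 5 1 3

Derivation:
After 1 (next): list=[4, 8, 9, 5, 1, 3] cursor@8
After 2 (delete_current): list=[4, 9, 5, 1, 3] cursor@9
After 3 (prev): list=[4, 9, 5, 1, 3] cursor@4
After 4 (prev): list=[4, 9, 5, 1, 3] cursor@4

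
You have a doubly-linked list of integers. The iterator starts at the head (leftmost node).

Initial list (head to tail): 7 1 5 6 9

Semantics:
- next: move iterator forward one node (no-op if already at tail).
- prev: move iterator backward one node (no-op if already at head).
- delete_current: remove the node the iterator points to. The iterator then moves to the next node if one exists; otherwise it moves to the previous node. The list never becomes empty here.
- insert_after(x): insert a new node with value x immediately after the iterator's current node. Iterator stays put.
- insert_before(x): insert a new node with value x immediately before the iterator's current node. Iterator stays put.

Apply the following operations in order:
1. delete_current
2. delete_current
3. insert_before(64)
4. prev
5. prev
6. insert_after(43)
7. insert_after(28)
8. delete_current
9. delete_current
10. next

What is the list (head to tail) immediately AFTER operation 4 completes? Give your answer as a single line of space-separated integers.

After 1 (delete_current): list=[1, 5, 6, 9] cursor@1
After 2 (delete_current): list=[5, 6, 9] cursor@5
After 3 (insert_before(64)): list=[64, 5, 6, 9] cursor@5
After 4 (prev): list=[64, 5, 6, 9] cursor@64

Answer: 64 5 6 9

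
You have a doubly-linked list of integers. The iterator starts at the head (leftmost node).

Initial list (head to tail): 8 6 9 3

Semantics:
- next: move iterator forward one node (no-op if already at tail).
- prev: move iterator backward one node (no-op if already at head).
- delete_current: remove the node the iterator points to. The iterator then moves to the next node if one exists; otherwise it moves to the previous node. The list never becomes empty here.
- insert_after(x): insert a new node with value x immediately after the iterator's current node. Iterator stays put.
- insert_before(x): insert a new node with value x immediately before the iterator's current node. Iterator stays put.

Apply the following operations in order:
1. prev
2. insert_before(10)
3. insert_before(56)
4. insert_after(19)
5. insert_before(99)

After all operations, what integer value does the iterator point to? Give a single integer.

After 1 (prev): list=[8, 6, 9, 3] cursor@8
After 2 (insert_before(10)): list=[10, 8, 6, 9, 3] cursor@8
After 3 (insert_before(56)): list=[10, 56, 8, 6, 9, 3] cursor@8
After 4 (insert_after(19)): list=[10, 56, 8, 19, 6, 9, 3] cursor@8
After 5 (insert_before(99)): list=[10, 56, 99, 8, 19, 6, 9, 3] cursor@8

Answer: 8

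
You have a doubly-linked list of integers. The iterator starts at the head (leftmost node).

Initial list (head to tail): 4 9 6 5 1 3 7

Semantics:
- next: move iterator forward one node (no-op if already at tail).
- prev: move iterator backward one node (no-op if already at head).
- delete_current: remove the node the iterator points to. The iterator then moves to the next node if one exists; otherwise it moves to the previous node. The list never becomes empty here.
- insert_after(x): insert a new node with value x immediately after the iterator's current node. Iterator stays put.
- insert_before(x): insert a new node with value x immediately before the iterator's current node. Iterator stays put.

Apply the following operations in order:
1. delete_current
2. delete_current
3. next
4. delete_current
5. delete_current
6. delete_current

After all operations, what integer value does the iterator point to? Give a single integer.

After 1 (delete_current): list=[9, 6, 5, 1, 3, 7] cursor@9
After 2 (delete_current): list=[6, 5, 1, 3, 7] cursor@6
After 3 (next): list=[6, 5, 1, 3, 7] cursor@5
After 4 (delete_current): list=[6, 1, 3, 7] cursor@1
After 5 (delete_current): list=[6, 3, 7] cursor@3
After 6 (delete_current): list=[6, 7] cursor@7

Answer: 7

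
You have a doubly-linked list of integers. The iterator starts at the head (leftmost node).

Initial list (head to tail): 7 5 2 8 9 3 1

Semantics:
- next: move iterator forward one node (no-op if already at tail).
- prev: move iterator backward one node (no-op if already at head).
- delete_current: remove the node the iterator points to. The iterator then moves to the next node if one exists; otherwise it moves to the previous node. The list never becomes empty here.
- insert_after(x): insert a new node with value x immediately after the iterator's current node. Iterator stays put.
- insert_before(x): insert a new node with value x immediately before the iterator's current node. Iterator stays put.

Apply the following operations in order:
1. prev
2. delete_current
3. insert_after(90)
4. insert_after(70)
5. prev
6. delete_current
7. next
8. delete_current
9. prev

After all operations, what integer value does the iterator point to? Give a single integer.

After 1 (prev): list=[7, 5, 2, 8, 9, 3, 1] cursor@7
After 2 (delete_current): list=[5, 2, 8, 9, 3, 1] cursor@5
After 3 (insert_after(90)): list=[5, 90, 2, 8, 9, 3, 1] cursor@5
After 4 (insert_after(70)): list=[5, 70, 90, 2, 8, 9, 3, 1] cursor@5
After 5 (prev): list=[5, 70, 90, 2, 8, 9, 3, 1] cursor@5
After 6 (delete_current): list=[70, 90, 2, 8, 9, 3, 1] cursor@70
After 7 (next): list=[70, 90, 2, 8, 9, 3, 1] cursor@90
After 8 (delete_current): list=[70, 2, 8, 9, 3, 1] cursor@2
After 9 (prev): list=[70, 2, 8, 9, 3, 1] cursor@70

Answer: 70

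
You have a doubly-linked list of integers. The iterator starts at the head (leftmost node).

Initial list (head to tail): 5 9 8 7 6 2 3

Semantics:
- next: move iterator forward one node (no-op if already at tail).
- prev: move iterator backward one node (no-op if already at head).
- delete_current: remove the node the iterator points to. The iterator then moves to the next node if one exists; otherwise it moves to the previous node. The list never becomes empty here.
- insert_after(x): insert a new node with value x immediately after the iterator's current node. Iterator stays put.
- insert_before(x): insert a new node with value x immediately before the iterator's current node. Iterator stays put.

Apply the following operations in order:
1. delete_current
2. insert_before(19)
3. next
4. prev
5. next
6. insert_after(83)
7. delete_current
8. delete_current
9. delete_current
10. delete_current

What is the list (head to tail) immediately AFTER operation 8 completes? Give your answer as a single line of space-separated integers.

Answer: 19 9 7 6 2 3

Derivation:
After 1 (delete_current): list=[9, 8, 7, 6, 2, 3] cursor@9
After 2 (insert_before(19)): list=[19, 9, 8, 7, 6, 2, 3] cursor@9
After 3 (next): list=[19, 9, 8, 7, 6, 2, 3] cursor@8
After 4 (prev): list=[19, 9, 8, 7, 6, 2, 3] cursor@9
After 5 (next): list=[19, 9, 8, 7, 6, 2, 3] cursor@8
After 6 (insert_after(83)): list=[19, 9, 8, 83, 7, 6, 2, 3] cursor@8
After 7 (delete_current): list=[19, 9, 83, 7, 6, 2, 3] cursor@83
After 8 (delete_current): list=[19, 9, 7, 6, 2, 3] cursor@7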